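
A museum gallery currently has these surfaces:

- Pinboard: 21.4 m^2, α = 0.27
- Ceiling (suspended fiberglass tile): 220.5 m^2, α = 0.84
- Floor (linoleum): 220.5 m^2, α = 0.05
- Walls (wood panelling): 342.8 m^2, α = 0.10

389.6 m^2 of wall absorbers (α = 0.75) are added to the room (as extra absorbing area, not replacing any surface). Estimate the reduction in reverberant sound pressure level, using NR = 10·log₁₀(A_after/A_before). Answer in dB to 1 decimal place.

A_before = Σ Sᵢαᵢ = 21.4·0.27 + 220.5·0.84 + 220.5·0.05 + 342.8·0.10 = 236.303 sabins.
Added absorption = 389.6 × 0.75 = 292.200 sabins.
New total A_after = 528.503 sabins.
Reduction = 10 log₁₀(A_after/A_before) = 10 log₁₀(2.2365) = 3.5 dB.

3.5 dB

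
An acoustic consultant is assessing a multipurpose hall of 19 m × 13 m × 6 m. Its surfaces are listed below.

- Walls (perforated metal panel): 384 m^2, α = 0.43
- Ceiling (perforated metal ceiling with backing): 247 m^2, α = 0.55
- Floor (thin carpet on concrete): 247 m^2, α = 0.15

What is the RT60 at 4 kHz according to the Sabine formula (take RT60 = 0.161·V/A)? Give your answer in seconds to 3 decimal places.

0.706 seconds

Total absorption A = 384·0.43 + 247·0.55 + 247·0.15
  = 165.120 + 135.850 + 37.050 = 338.020 m^2 sabins.
Room volume: 1482 m³.
Sabine: RT60 = 0.161 × 1482 / 338.020 = 0.706 s.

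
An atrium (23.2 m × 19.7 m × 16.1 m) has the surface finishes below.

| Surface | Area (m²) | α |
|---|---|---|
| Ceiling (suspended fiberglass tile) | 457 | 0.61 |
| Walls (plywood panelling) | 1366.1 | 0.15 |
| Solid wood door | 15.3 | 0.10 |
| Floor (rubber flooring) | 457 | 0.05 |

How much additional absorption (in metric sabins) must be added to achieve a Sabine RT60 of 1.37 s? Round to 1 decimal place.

Equivalent absorption area: A₁ = 457·0.61 + 1366.1·0.15 + 15.3·0.10 + 457·0.05 = 508.065 m².
Target A₂ = 0.161·7358.344/1.37 = 864.740 sabins (V = 7358.344 m³).
ΔA = A₂ − A₁ = 864.740 − 508.065 = 356.7 sabins.

356.7 sabins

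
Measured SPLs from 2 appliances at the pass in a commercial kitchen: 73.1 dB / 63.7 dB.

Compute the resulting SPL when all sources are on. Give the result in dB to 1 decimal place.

Converting to relative power and adding: 10^(73.1/10) + 10^(63.7/10) = 2.276e+07.
Combined level = 10 log₁₀(2.276e+07) = 73.6 dB.

73.6 dB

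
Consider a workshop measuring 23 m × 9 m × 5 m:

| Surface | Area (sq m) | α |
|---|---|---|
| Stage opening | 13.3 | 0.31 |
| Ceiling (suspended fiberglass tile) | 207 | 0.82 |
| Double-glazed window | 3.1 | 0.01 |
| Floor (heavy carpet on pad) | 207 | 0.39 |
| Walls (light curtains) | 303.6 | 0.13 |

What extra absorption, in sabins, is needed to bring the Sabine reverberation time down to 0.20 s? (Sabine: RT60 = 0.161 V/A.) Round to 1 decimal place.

A₁ = Σ Sᵢαᵢ = 13.3×0.31 + 207×0.82 + 3.1×0.01 + 207×0.39 + 303.6×0.13 = 294.092 sabins.
For T = 0.20 s, need A₂ = 0.161·V/T = 0.161·1035/0.20 = 833.175 sabins.
ΔA = A₂ − A₁ = 833.175 − 294.092 = 539.1 sabins.

539.1 sabins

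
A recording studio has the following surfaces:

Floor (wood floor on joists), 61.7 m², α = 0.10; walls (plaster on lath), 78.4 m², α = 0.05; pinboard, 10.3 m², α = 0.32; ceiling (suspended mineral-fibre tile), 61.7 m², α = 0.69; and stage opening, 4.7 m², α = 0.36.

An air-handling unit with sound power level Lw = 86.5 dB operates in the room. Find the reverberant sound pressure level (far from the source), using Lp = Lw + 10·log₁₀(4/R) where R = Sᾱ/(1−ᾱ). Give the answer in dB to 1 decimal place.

A = 57.651 sabins; S = 216.8 m².
ᾱ = 57.651/216.8 = 0.2659; R = Sᾱ/(1−ᾱ) = 57.651/(1−0.2659) = 78.533 m².
Lp = Lw + 10 log₁₀(4/R) = 86.5 -12.93 = 73.6 dB.

73.6 dB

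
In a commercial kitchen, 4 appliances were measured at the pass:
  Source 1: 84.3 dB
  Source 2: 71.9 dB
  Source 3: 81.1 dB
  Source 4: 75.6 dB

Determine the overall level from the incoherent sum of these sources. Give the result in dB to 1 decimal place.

86.5 dB

Σ 10^(Lᵢ/10) = 4.498e+08.
Back to dB: 10·log₁₀ Σ = 86.5 dB.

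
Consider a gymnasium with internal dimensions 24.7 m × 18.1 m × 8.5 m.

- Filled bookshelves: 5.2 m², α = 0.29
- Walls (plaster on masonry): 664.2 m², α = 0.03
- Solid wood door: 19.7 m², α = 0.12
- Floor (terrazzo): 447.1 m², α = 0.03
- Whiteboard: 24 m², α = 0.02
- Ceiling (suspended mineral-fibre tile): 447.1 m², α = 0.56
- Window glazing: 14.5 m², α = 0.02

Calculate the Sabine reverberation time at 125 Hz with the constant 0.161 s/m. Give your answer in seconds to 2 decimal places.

Total absorption A = 5.2·0.29 + 664.2·0.03 + 19.7·0.12 + 447.1·0.03 + 24·0.02 + 447.1·0.56 + 14.5·0.02
  = 1.508 + 19.926 + 2.364 + 13.413 + 0.480 + 250.376 + 0.290 = 288.357 m² sabins.
Room volume: 3800.095 m³.
RT60 = 0.161 · V / A = 0.161 × 3800.095 / 288.357 = 2.12 s.

2.12 s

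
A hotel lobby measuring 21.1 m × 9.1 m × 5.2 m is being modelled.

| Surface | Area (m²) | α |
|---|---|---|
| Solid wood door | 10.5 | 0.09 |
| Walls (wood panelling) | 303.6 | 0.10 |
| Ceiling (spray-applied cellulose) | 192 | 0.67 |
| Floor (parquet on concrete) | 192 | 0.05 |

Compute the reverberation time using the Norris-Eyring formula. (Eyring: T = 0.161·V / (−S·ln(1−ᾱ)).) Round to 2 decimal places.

Total surface area S = 10.5 + 303.6 + 192 + 192 = 698.1 m².
Absorption A = 10.5×0.09 + 303.6×0.10 + 192×0.67 + 192×0.05 = 169.545 sabins.
Mean coefficient ᾱ = A/S = 0.2429.
Eyring denominator: −S ln(1−ᾱ) = 194.253.
V = 21.1 × 9.1 × 5.2 = 998.452 m³.
T = 0.161·V/[−S·ln(1−ᾱ)] = 0.161·998.452/194.253 = 0.83 s.

0.83 sec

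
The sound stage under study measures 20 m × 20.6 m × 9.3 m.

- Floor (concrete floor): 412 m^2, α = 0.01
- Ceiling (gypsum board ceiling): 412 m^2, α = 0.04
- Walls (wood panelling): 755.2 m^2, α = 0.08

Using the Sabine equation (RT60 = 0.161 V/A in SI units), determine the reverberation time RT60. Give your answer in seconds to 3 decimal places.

7.614 seconds

Total absorption A = 412*0.01 + 412*0.04 + 755.2*0.08
  = 4.120 + 16.480 + 60.416 = 81.016 m^2 sabins.
V = 20·20.6·9.3 = 3831.6 m³.
T = 0.161 V/A = 0.161·3831.6/81.016 = 7.614 s.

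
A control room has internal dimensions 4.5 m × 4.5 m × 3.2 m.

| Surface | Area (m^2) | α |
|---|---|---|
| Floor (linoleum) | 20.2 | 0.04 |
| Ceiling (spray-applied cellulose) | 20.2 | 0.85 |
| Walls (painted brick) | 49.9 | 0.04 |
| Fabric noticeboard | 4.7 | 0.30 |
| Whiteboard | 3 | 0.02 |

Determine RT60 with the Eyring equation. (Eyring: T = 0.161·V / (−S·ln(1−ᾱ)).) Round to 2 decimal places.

0.43 s

Total surface area S = 20.2 + 20.2 + 49.9 + 4.7 + 3 = 98.0 m^2.
Σ(Sᵢαᵢ) = 20.2×0.04 + 20.2×0.85 + 49.9×0.04 + 4.7×0.30 + 3×0.02 = 21.444.
ᾱ = 21.444 / 98.0 = 0.2188.
Eyring denominator: −S ln(1−ᾱ) = 24.199.
V = 4.5 × 4.5 × 3.2 = 64.8 m³.
T = 0.161·V/[−S·ln(1−ᾱ)] = 0.161·64.8/24.199 = 0.43 s.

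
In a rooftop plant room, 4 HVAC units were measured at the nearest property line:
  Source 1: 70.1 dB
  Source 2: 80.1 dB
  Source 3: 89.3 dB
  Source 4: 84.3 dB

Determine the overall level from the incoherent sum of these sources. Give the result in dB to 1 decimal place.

90.9 dB

Converting to relative power and adding: 10^(70.1/10) + 10^(80.1/10) + 10^(89.3/10) + 10^(84.3/10) = 1.233e+09.
Back to dB: 10·log₁₀ Σ = 90.9 dB.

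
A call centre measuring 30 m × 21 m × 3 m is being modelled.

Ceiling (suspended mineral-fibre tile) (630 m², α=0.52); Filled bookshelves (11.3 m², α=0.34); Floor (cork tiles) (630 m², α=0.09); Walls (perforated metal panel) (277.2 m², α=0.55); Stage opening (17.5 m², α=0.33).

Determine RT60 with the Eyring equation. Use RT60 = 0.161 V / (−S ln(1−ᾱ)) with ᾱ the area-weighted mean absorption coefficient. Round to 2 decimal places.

S = Σ Sᵢ = 1566.0 m².
Absorption A = 630×0.52 + 11.3×0.34 + 630×0.09 + 277.2×0.55 + 17.5×0.33 = 546.377 sabins.
ᾱ = 546.377 / 1566.0 = 0.3489.
Eyring denominator: −S ln(1−ᾱ) = 671.958.
V = 30 × 21 × 3 = 1890 m³.
RT60 = 0.161 × 1890 / 671.958 = 0.45 s.

0.45 sec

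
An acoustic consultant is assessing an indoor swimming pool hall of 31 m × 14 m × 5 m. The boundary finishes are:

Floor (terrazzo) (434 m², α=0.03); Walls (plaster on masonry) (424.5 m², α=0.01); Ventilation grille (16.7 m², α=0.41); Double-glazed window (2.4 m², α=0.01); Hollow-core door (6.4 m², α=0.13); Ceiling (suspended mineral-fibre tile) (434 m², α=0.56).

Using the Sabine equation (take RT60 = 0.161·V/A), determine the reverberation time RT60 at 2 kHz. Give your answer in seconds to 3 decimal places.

1.304 s

Equivalent absorption area: A = 434·0.03 + 424.5·0.01 + 16.7·0.41 + 2.4·0.01 + 6.4·0.13 + 434·0.56 = 268.008 m².
Volume V = 31 × 14 × 5 = 2170 m³.
RT60 = 0.161 · V / A = 0.161 × 2170 / 268.008 = 1.304 s.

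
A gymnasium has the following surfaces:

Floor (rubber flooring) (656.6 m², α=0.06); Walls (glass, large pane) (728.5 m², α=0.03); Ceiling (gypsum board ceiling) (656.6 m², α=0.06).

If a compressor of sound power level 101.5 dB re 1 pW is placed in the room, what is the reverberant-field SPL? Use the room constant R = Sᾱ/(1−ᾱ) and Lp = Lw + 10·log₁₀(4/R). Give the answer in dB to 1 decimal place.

A = 100.647 sabins; S = 2041.7 m².
ᾱ = 100.647/2041.7 = 0.0493; R = Sᾱ/(1−ᾱ) = 100.647/(1−0.0493) = 105.866 m².
Lp = Lw + 10 log₁₀(4/R) = 101.5 -14.23 = 87.3 dB.

87.3 dB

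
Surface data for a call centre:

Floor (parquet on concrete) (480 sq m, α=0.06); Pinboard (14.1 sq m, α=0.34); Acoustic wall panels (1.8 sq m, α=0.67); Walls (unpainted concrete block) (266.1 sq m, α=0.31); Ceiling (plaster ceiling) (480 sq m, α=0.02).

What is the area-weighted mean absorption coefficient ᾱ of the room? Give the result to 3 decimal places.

S = Σ Sᵢ = 480 + 14.1 + 1.8 + 266.1 + 480 = 1242.0 sq m.
Weighted sum Σ Sα = 126.891.
ᾱ = A/S = 0.102.

0.102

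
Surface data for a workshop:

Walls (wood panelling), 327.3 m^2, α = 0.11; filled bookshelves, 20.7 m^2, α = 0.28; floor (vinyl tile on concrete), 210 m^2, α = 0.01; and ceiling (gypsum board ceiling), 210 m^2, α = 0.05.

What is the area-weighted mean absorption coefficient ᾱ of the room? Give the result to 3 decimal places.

0.071

Total surface area S = 768.0 m^2.
Weighted sum Σ Sα = 54.399.
ᾱ = 54.399 / 768.0 = 0.071.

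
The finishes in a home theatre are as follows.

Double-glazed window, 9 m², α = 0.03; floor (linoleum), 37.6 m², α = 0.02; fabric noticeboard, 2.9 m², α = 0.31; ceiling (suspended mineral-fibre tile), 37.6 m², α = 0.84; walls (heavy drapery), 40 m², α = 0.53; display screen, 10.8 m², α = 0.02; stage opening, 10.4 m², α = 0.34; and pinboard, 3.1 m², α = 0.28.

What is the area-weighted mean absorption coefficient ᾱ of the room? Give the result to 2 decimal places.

0.39

S = Σ Sᵢ = 9 + 37.6 + 2.9 + 37.6 + 40 + 10.8 + 10.4 + 3.1 = 151.4 m².
Weighted sum Σ Sα = 59.325.
ᾱ = 59.325 / 151.4 = 0.39.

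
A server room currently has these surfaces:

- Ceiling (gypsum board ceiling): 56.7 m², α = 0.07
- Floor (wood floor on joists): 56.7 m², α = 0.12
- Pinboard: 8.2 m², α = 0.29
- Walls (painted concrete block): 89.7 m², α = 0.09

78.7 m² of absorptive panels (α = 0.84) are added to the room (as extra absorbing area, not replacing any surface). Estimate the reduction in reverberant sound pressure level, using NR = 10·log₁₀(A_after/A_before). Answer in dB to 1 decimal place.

Equivalent absorption area: A_before = 56.7·0.07 + 56.7·0.12 + 8.2·0.29 + 89.7·0.09 = 21.224 m².
Treatment contributes 78.7·0.84 = 66.108 sabins.
A_after = 21.224 + 66.108 = 87.332 sabins.
Reduction = 10 log₁₀(A_after/A_before) = 10 log₁₀(4.1148) = 6.1 dB.

6.1 dB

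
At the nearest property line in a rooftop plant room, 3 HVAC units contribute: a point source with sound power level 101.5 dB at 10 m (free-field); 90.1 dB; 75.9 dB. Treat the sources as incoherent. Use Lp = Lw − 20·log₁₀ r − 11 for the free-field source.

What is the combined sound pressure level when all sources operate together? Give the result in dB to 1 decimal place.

90.3 dB

Source at 10 m: Lp = 101.5 − 20·log₁₀(10) − 11 = 70.5 dB.
Σ 10^(Lᵢ/10) = 1.073e+09.
Back to dB: 10·log₁₀ Σ = 90.3 dB.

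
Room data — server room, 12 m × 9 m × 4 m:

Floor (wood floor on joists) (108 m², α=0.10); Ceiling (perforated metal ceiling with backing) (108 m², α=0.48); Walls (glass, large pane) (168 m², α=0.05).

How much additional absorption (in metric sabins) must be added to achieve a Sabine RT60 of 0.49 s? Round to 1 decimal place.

70.9 sabins

Equivalent absorption area: A₁ = 108*0.10 + 108*0.48 + 168*0.05 = 71.040 m².
Target A₂ = 0.161·432/0.49 = 141.943 sabins (V = 432 m³).
Additional absorption ΔA = 141.943 − 71.040 = 70.9 sabins.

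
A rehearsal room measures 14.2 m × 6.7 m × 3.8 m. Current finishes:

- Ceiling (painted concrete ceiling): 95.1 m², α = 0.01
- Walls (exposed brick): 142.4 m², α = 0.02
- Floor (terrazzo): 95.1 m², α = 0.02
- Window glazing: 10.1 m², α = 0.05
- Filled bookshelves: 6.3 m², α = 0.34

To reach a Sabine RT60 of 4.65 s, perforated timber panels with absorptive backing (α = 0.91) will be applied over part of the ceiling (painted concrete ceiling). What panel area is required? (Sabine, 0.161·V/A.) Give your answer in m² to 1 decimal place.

4.6

Equivalent absorption area: A₁ = 95.1·0.01 + 142.4·0.02 + 95.1·0.02 + 10.1·0.05 + 6.3·0.34 = 8.348 m².
Required A₂ = 0.161·361.532/4.65 = 12.518 sabins.
ΔA needed = 12.518 − 8.348 = 4.170 sabins.
Each m² of panel replacing the ceiling (painted concrete ceiling) adds (0.91 − 0.01) = 0.90 sabins.
Panel area = 4.170 / 0.90 = 4.6 m².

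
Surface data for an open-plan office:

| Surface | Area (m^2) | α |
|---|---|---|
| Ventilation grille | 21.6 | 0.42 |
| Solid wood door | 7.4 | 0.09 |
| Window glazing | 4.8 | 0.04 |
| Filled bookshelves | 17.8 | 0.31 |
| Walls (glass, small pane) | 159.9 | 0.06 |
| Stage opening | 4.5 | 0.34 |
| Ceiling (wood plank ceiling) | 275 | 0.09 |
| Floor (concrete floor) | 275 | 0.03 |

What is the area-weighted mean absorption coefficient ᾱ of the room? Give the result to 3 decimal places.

0.078

Total surface area S = 766.0 m^2.
Σ(Sᵢαᵢ) = 21.6×0.42 + 7.4×0.09 + 4.8×0.04 + 17.8×0.31 + 159.9×0.06 + 4.5×0.34 + 275×0.09 + 275×0.03 = 59.572.
ᾱ = A/S = 0.078.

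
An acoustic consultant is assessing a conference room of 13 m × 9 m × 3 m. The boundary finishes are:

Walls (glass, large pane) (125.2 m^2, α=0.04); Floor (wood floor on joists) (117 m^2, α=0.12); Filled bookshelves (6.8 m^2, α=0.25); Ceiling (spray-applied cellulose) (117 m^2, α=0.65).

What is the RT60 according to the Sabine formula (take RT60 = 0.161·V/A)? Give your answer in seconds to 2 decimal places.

Summing Sᵢαᵢ: 5.008 + 14.040 + 1.700 + 76.050 → A = 96.798 sabins.
Room volume: 351 m³.
Sabine: RT60 = 0.161 × 351 / 96.798 = 0.58 s.

0.58 seconds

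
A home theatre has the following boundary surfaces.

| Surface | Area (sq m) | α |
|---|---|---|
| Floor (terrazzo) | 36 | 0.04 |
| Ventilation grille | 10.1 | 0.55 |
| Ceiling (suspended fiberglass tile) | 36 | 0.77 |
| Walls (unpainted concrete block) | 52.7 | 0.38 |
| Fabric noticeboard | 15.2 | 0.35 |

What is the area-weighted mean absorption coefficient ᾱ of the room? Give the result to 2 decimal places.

0.40

Total surface area S = 150.0 sq m.
Weighted sum Σ Sα = 60.061.
ᾱ = A/S = 0.40.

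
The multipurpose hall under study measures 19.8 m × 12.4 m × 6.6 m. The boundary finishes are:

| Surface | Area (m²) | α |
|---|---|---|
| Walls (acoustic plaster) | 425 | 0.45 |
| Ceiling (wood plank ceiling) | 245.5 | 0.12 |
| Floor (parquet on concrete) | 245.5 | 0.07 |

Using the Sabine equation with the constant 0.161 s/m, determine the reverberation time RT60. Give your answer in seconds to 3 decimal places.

1.097 s

Equivalent absorption area: A = 425×0.45 + 245.5×0.12 + 245.5×0.07 = 237.895 m².
Room volume: 1620.432 m³.
Sabine: RT60 = 0.161 × 1620.432 / 237.895 = 1.097 s.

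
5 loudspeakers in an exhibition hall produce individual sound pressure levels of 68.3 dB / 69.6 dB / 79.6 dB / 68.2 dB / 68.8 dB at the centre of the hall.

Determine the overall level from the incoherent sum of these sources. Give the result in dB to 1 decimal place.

80.8 dB

Converting to relative power and adding: 10^(68.3/10) + 10^(69.6/10) + 10^(79.6/10) + 10^(68.2/10) + 10^(68.8/10) = 1.213e+08.
Back to dB: 10·log₁₀ Σ = 80.8 dB.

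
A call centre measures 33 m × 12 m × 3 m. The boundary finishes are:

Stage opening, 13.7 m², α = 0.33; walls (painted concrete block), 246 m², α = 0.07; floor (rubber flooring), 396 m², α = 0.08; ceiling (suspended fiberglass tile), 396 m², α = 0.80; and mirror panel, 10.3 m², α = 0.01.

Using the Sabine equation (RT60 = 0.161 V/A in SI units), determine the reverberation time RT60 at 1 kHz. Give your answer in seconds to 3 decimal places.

0.516 sec

A = Σ Sᵢαᵢ = 13.7*0.33 + 246*0.07 + 396*0.08 + 396*0.80 + 10.3*0.01 = 370.324 sabins.
V = 33·12·3 = 1188 m³.
Sabine: RT60 = 0.161 × 1188 / 370.324 = 0.516 s.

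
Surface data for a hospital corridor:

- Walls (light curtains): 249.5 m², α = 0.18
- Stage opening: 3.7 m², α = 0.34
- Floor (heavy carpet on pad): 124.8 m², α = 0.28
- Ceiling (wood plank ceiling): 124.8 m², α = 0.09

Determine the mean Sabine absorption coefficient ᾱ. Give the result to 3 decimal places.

0.184

Total surface area S = 502.8 m².
A = 249.5×0.18 + 3.7×0.34 + 124.8×0.28 + 124.8×0.09 = 92.344 sabins.
ᾱ = 92.344 / 502.8 = 0.184.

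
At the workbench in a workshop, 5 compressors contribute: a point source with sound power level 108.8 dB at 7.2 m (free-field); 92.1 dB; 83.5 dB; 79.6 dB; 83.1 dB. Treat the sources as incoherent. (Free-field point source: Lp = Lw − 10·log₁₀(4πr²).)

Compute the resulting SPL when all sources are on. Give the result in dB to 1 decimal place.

93.5 dB

Source at 7.2 m: Lp = 108.8 − 10·log₁₀(4π·7.2²) = 108.8 − 10·log₁₀(651.441) = 80.7 dB.
Σ 10^(Lᵢ/10) = 2.259e+09.
Combined level = 10 log₁₀(2.259e+09) = 93.5 dB.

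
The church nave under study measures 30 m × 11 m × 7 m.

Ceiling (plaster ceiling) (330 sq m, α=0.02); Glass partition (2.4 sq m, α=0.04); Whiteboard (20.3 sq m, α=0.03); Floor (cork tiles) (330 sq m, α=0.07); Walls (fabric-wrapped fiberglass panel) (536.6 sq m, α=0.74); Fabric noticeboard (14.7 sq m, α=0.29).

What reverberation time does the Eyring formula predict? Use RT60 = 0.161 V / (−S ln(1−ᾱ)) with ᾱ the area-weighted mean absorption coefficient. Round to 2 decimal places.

0.70 sec

S = Σ Sᵢ = 1234.0 sq m.
Σ(Sᵢαᵢ) = 330·0.02 + 2.4·0.04 + 20.3·0.03 + 330·0.07 + 536.6·0.74 + 14.7·0.29 = 431.752.
ᾱ = 431.752 / 1234.0 = 0.3499.
Eyring denominator: −S ln(1−ᾱ) = 531.396.
V = 30 × 11 × 7 = 2310 m³.
T = 0.161·V/[−S·ln(1−ᾱ)] = 0.161·2310/531.396 = 0.70 s.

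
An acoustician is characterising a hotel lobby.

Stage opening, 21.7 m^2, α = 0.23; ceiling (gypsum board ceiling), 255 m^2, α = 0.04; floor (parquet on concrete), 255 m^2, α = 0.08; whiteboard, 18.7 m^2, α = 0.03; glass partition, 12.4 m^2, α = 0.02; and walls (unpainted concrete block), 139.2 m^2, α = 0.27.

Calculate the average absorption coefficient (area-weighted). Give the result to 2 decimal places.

0.11

Total surface area S = 702.0 m^2.
A = 21.7*0.23 + 255*0.04 + 255*0.08 + 18.7*0.03 + 12.4*0.02 + 139.2*0.27 = 73.984 sabins.
ᾱ = A/S = 0.11.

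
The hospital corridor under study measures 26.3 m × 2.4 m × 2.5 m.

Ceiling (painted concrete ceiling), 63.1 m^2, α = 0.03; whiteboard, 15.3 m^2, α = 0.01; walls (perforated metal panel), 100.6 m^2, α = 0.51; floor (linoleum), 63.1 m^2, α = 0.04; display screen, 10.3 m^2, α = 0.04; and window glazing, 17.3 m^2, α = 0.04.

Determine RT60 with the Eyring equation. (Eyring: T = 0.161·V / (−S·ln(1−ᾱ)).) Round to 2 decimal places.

0.40 s

Total surface area S = 63.1 + 15.3 + 100.6 + 63.1 + 10.3 + 17.3 = 269.7 m^2.
Absorption A = 63.1×0.03 + 15.3×0.01 + 100.6×0.51 + 63.1×0.04 + 10.3×0.04 + 17.3×0.04 = 56.980 sabins.
Mean coefficient ᾱ = A/S = 0.2113.
Eyring denominator: −S ln(1−ᾱ) = 64.018.
V = 26.3 × 2.4 × 2.5 = 157.8 m³.
T = 0.161·V/[−S·ln(1−ᾱ)] = 0.161·157.8/64.018 = 0.40 s.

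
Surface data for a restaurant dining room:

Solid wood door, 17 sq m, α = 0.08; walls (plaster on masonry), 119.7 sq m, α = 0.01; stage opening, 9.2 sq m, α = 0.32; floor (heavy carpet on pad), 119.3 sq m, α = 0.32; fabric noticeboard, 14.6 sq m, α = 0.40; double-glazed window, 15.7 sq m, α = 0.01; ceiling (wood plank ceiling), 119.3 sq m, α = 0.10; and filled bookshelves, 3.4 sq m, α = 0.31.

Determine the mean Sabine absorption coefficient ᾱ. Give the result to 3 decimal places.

Total surface area S = 418.2 sq m.
Σ(Sᵢαᵢ) = 17*0.08 + 119.7*0.01 + 9.2*0.32 + 119.3*0.32 + 14.6*0.40 + 15.7*0.01 + 119.3*0.10 + 3.4*0.31 = 62.658.
ᾱ = 62.658 / 418.2 = 0.150.

0.150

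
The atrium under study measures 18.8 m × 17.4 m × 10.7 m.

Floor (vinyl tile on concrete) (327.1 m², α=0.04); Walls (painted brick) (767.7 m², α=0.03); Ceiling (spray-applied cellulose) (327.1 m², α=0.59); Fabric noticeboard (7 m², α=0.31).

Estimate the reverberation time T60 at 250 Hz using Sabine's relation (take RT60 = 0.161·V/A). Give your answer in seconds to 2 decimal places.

2.44 sec

A = Σ Sᵢαᵢ = 327.1×0.04 + 767.7×0.03 + 327.1×0.59 + 7×0.31 = 231.274 sabins.
V = 18.8·17.4·10.7 = 3500.184 m³.
RT60 = 0.161 · V / A = 0.161 × 3500.184 / 231.274 = 2.44 s.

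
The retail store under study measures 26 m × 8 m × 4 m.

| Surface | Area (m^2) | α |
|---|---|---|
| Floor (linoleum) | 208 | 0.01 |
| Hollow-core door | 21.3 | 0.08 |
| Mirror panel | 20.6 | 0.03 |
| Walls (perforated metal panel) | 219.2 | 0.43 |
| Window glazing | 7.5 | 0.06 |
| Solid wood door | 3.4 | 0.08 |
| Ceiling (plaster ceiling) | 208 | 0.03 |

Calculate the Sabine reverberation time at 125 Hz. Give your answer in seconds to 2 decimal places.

Summing Sᵢαᵢ: 2.080 + 1.704 + 0.618 + 94.256 + 0.450 + 0.272 + 6.240 → A = 105.620 sabins.
V = 26·8·4 = 832 m³.
T = 0.161 V/A = 0.161·832/105.620 = 1.27 s.

1.27 s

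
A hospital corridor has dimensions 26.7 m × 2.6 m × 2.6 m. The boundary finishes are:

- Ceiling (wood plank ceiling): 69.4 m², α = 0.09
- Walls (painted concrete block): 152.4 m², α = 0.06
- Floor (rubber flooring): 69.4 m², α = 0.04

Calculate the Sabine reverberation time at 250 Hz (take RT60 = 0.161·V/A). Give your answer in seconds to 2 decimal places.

Equivalent absorption area: A = 69.4*0.09 + 152.4*0.06 + 69.4*0.04 = 18.166 m².
Volume V = 26.7 × 2.6 × 2.6 = 180.492 m³.
Sabine: RT60 = 0.161 × 180.492 / 18.166 = 1.60 s.

1.60 s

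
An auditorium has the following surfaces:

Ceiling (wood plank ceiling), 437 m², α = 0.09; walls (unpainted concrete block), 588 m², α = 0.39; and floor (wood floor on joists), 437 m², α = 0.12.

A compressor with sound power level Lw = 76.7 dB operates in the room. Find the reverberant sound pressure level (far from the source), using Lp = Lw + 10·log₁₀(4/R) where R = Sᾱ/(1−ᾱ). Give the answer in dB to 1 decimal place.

56.6 dB

Σ(Sᵢαᵢ) = 437×0.09 + 588×0.39 + 437×0.12 = 321.090; total area S = 1462.0 m².
ᾱ = 321.090/1462.0 = 0.2196; R = Sᾱ/(1−ᾱ) = 321.090/(1−0.2196) = 411.443 m².
Lp = 76.7 + 10·log₁₀(4/411.443) = 76.7 + (-20.12) = 56.6 dB.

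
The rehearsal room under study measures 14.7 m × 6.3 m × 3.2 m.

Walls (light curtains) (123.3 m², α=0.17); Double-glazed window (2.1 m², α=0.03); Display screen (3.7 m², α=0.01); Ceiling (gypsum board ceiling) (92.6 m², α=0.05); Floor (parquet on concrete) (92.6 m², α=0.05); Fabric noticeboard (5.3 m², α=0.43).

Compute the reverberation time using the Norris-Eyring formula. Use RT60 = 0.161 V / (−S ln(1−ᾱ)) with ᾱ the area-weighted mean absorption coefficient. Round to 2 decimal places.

S = Σ Sᵢ = 319.6 m².
Absorption A = 123.3×0.17 + 2.1×0.03 + 3.7×0.01 + 92.6×0.05 + 92.6×0.05 + 5.3×0.43 = 32.600 sabins.
ᾱ = 32.600 / 319.6 = 0.1020.
−S·ln(1−ᾱ) = −319.6 × ln(1 − 0.1020) = 34.384.
V = 14.7 × 6.3 × 3.2 = 296.352 m³.
RT60 = 0.161 × 296.352 / 34.384 = 1.39 s.

1.39 seconds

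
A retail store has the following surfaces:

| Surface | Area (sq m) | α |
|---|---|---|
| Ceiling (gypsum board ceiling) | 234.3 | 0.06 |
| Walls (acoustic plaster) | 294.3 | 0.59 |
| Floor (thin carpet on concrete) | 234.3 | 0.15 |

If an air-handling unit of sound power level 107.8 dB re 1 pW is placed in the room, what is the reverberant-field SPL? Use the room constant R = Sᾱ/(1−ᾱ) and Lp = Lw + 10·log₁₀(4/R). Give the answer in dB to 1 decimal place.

A = 222.840 sabins; S = 762.9 sq m.
ᾱ = 222.840/762.9 = 0.2921; R = Sᾱ/(1−ᾱ) = 222.840/(1−0.2921) = 314.790 sq m.
Lp = Lw + 10 log₁₀(4/R) = 107.8 -18.96 = 88.8 dB.

88.8 dB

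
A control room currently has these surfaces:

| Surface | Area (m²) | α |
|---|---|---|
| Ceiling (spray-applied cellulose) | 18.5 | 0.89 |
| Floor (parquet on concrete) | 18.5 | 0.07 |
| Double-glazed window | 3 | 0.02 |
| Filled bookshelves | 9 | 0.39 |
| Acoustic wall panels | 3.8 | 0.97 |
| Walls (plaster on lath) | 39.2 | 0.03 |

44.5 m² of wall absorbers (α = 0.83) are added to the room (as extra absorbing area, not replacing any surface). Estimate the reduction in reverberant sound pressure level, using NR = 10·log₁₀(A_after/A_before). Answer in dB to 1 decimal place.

3.8 dB

A_before = Σ Sᵢαᵢ = 18.5*0.89 + 18.5*0.07 + 3*0.02 + 9*0.39 + 3.8*0.97 + 39.2*0.03 = 26.192 sabins.
Added absorption = 44.5 × 0.83 = 36.935 sabins.
New total A_after = 63.127 sabins.
NR = 10·log₁₀(63.127/26.192) = 3.8 dB.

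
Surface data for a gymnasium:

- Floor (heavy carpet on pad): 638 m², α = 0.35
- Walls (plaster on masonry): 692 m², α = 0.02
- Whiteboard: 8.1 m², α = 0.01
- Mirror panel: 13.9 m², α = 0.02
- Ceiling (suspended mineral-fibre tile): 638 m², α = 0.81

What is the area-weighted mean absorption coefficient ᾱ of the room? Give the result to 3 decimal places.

0.379

S = Σ Sᵢ = 638 + 692 + 8.1 + 13.9 + 638 = 1990.0 m².
Weighted sum Σ Sα = 754.279.
ᾱ = A/S = 0.379.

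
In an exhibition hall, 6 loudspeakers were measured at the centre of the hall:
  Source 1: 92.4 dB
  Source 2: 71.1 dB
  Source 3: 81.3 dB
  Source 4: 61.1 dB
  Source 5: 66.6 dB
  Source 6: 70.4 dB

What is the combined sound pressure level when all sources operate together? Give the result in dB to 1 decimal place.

92.8 dB

Sum in the linear (power) domain: Σ 10^(Lᵢ/10) = 10^(92.4/10) + 10^(71.1/10) + 10^(81.3/10) + 10^(61.1/10) + 10^(66.6/10) + 10^(70.4/10) = 1.902e+09.
L_total = 10·log₁₀(1.902e+09) = 92.8 dB.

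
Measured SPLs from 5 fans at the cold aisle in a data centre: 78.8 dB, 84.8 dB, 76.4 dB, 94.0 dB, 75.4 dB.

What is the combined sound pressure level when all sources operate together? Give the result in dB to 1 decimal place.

Converting to relative power and adding: 10^(78.8/10) + 10^(84.8/10) + 10^(76.4/10) + 10^(94.0/10) + 10^(75.4/10) = 2.968e+09.
L_total = 10·log₁₀(2.968e+09) = 94.7 dB.

94.7 dB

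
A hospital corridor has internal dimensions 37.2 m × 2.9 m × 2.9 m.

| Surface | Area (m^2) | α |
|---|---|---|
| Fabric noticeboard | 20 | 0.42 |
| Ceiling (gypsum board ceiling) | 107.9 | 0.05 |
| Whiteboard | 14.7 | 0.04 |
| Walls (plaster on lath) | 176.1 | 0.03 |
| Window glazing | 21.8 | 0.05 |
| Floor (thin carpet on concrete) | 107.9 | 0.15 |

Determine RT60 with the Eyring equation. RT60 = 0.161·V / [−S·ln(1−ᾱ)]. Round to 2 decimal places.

1.31 s

S = Σ Sᵢ = 448.4 m^2.
Absorption A = 20×0.42 + 107.9×0.05 + 14.7×0.04 + 176.1×0.03 + 21.8×0.05 + 107.9×0.15 = 36.941 sabins.
ᾱ = 36.941 / 448.4 = 0.0824.
Eyring denominator: −S ln(1−ᾱ) = 38.560.
V = 37.2 × 2.9 × 2.9 = 312.852 m³.
T = 0.161·V/[−S·ln(1−ᾱ)] = 0.161·312.852/38.560 = 1.31 s.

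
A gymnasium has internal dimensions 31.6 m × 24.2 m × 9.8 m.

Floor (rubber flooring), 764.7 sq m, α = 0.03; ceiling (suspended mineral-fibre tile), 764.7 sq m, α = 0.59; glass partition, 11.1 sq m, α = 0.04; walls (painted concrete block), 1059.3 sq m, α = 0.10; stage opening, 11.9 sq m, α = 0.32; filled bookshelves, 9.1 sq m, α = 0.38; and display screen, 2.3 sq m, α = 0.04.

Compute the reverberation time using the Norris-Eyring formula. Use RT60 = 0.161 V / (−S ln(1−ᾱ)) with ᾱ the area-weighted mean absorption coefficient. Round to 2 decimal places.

1.81 s

S = Σ Sᵢ = 2623.1 sq m.
Absorption A = 764.7×0.03 + 764.7×0.59 + 11.1×0.04 + 1059.3×0.10 + 11.9×0.32 + 9.1×0.38 + 2.3×0.04 = 587.846 sabins.
Mean coefficient ᾱ = A/S = 0.2241.
−S·ln(1−ᾱ) = −2623.1 × ln(1 − 0.2241) = 665.563.
V = 31.6 × 24.2 × 9.8 = 7494.256 m³.
RT60 = 0.161 × 7494.256 / 665.563 = 1.81 s.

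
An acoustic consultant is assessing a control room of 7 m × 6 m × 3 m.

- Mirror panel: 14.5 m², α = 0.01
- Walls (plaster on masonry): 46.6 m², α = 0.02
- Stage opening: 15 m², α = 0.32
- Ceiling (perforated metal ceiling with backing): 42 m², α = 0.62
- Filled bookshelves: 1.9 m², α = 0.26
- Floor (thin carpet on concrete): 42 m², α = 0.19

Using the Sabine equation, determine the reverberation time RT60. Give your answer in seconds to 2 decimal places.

0.50 s

Total absorption A = 14.5*0.01 + 46.6*0.02 + 15*0.32 + 42*0.62 + 1.9*0.26 + 42*0.19
  = 0.145 + 0.932 + 4.800 + 26.040 + 0.494 + 7.980 = 40.391 m² sabins.
V = 7·6·3 = 126 m³.
Sabine: RT60 = 0.161 × 126 / 40.391 = 0.50 s.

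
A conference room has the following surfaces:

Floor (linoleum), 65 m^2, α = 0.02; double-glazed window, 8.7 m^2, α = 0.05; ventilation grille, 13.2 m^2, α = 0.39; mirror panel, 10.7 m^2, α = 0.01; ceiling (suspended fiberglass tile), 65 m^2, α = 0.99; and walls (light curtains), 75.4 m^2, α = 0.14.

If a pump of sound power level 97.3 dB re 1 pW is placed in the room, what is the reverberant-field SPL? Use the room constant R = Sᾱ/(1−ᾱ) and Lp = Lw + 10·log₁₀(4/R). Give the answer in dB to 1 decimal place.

82.4 dB

Σ(Sᵢαᵢ) = 65×0.02 + 8.7×0.05 + 13.2×0.39 + 10.7×0.01 + 65×0.99 + 75.4×0.14 = 81.896; total area S = 238.0 m^2.
ᾱ = 0.3441, so room constant R = A/(1−ᾱ) = 124.860 m^2.
Lp = 97.3 + 10·log₁₀(4/124.860) = 97.3 + (-14.94) = 82.4 dB.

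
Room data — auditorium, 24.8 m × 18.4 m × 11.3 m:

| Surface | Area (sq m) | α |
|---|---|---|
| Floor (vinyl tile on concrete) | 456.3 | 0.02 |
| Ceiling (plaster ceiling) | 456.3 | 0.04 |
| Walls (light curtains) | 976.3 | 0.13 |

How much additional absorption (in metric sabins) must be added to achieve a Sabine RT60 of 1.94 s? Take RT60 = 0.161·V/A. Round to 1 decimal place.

Total absorption A₁ = 456.3*0.02 + 456.3*0.04 + 976.3*0.13
  = 9.126 + 18.252 + 126.919 = 154.297 sq m sabins.
For T = 1.94 s, need A₂ = 0.161·V/T = 0.161·5156.416/1.94 = 427.929 sabins.
Shortfall: 427.929 − 154.297 = 273.6 sabins.

273.6 sabins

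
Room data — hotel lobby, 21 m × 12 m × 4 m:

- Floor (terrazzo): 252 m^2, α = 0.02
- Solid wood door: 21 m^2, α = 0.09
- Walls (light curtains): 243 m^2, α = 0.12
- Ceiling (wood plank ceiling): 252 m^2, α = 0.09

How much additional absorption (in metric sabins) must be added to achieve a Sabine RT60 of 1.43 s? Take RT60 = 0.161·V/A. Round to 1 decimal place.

Summing Sᵢαᵢ: 5.040 + 1.890 + 29.160 + 22.680 → A₁ = 58.770 sabins.
V = 1008 m³. Required absorption A₂ = 0.161 × 1008 / 1.43 = 113.488 sabins.
Shortfall: 113.488 − 58.770 = 54.7 sabins.

54.7 sabins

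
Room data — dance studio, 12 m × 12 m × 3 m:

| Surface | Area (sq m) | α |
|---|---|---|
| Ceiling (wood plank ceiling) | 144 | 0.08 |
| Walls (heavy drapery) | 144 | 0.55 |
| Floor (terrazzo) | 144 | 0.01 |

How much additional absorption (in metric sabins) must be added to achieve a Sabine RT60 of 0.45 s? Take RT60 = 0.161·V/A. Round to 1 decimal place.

62.4 sabins

Total absorption A₁ = 144·0.08 + 144·0.55 + 144·0.01
  = 11.520 + 79.200 + 1.440 = 92.160 sq m sabins.
For T = 0.45 s, need A₂ = 0.161·V/T = 0.161·432/0.45 = 154.560 sabins.
Additional absorption ΔA = 154.560 − 92.160 = 62.4 sabins.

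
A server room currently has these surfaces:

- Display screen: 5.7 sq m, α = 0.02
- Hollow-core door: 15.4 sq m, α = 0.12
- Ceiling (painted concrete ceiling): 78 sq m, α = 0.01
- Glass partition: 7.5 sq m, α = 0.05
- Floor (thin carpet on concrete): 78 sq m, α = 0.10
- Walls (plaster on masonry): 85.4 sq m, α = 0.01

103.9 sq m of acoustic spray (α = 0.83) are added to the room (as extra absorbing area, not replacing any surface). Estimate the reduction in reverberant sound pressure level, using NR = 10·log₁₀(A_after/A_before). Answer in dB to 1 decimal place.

9.2 dB

Total absorption A_before = 5.7·0.02 + 15.4·0.12 + 78·0.01 + 7.5·0.05 + 78·0.10 + 85.4·0.01
  = 0.114 + 1.848 + 0.780 + 0.375 + 7.800 + 0.854 = 11.771 sq m sabins.
Added absorption = 103.9 × 0.83 = 86.237 sabins.
A_after = 11.771 + 86.237 = 98.008 sabins.
Reduction = 10 log₁₀(A_after/A_before) = 10 log₁₀(8.3262) = 9.2 dB.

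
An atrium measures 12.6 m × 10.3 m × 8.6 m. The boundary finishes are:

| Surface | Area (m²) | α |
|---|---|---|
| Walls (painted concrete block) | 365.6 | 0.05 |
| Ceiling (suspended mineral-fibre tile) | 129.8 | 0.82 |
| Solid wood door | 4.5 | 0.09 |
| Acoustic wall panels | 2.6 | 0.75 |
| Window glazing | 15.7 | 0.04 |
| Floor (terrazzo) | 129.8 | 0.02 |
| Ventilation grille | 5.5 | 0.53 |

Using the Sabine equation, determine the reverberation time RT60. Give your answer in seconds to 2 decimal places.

1.35 s

Total absorption A = 365.6·0.05 + 129.8·0.82 + 4.5·0.09 + 2.6·0.75 + 15.7·0.04 + 129.8·0.02 + 5.5·0.53
  = 18.280 + 106.436 + 0.405 + 1.950 + 0.628 + 2.596 + 2.915 = 133.210 m² sabins.
V = 12.6·10.3·8.6 = 1116.108 m³.
T = 0.161 V/A = 0.161·1116.108/133.210 = 1.35 s.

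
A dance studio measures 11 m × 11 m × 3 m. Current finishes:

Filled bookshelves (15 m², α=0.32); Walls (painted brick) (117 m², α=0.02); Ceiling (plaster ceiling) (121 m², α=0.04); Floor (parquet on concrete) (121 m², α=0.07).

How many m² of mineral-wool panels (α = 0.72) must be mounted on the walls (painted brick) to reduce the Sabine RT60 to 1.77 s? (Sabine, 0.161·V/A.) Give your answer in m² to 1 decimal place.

18.0

Total absorption A₁ = 15·0.32 + 117·0.02 + 121·0.04 + 121·0.07
  = 4.800 + 2.340 + 4.840 + 8.470 = 20.450 m² sabins.
V = 363 m³. Target absorption A₂ = 0.161 × 363 / 1.77 = 33.019 sabins.
Absorption to add: 33.019 − 20.450 = 12.569 sabins.
Net gain per m²: Δα = 0.72 − 0.02 = 0.70.
Panel area = 12.569 / 0.70 = 18.0 m².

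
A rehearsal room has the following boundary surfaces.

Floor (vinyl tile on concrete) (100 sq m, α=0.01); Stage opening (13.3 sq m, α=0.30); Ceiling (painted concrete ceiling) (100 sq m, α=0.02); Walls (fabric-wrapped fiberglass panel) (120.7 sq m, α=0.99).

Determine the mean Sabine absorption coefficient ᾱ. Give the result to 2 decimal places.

0.38

S = Σ Sᵢ = 100 + 13.3 + 100 + 120.7 = 334.0 sq m.
A = 100*0.01 + 13.3*0.30 + 100*0.02 + 120.7*0.99 = 126.483 sabins.
ᾱ = A/S = 0.38.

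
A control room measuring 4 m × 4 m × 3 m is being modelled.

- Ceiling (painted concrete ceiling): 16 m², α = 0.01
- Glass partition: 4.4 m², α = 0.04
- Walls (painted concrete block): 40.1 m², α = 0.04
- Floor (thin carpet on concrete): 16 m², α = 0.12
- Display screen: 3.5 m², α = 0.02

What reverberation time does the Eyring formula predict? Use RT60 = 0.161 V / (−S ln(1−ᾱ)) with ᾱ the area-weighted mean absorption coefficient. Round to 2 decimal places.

1.92 s

Total surface area S = 16 + 4.4 + 40.1 + 16 + 3.5 = 80.0 m².
Σ(Sᵢαᵢ) = 16·0.01 + 4.4·0.04 + 40.1·0.04 + 16·0.12 + 3.5·0.02 = 3.930.
ᾱ = 3.930 / 80.0 = 0.0491.
Eyring denominator: −S ln(1−ᾱ) = 4.028.
V = 4 × 4 × 3 = 48 m³.
RT60 = 0.161 × 48 / 4.028 = 1.92 s.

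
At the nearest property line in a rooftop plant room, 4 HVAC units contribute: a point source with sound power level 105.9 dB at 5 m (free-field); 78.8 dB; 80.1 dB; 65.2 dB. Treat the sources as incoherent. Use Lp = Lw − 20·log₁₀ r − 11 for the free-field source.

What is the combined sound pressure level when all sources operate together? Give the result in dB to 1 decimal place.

Source at 5 m: Lp = 105.9 − 20·log₁₀(5) − 11 = 80.9 dB.
Converting to relative power and adding: 10^(80.9/10) + 10^(78.8/10) + 10^(80.1/10) + 10^(65.2/10) = 3.045e+08.
Back to dB: 10·log₁₀ Σ = 84.8 dB.

84.8 dB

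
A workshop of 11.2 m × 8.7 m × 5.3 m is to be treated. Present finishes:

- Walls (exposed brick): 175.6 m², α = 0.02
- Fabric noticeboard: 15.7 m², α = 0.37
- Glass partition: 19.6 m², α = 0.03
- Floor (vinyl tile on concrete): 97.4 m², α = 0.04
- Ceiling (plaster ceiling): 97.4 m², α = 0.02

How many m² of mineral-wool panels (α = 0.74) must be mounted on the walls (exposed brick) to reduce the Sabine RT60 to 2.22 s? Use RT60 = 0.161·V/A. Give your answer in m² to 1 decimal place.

Total absorption A₁ = 175.6·0.02 + 15.7·0.37 + 19.6·0.03 + 97.4·0.04 + 97.4·0.02
  = 3.512 + 5.809 + 0.588 + 3.896 + 1.948 = 15.753 m² sabins.
V = 516.432 m³. Target absorption A₂ = 0.161 × 516.432 / 2.22 = 37.453 sabins.
Absorption to add: 37.453 − 15.753 = 21.700 sabins.
Each m² of panel replacing the walls (exposed brick) adds (0.74 − 0.02) = 0.72 sabins.
Panel area = 21.700 / 0.72 = 30.1 m².

30.1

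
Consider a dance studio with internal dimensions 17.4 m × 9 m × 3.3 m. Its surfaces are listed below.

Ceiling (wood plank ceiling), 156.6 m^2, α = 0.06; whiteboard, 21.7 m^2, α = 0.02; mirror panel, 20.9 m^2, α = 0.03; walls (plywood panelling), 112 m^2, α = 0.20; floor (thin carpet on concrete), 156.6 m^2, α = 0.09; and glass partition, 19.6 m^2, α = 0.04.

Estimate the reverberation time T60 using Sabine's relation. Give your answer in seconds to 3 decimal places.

1.743 sec

Summing Sᵢαᵢ: 9.396 + 0.434 + 0.627 + 22.400 + 14.094 + 0.784 → A = 47.735 sabins.
Volume V = 17.4 × 9 × 3.3 = 516.78 m³.
RT60 = 0.161 · V / A = 0.161 × 516.78 / 47.735 = 1.743 s.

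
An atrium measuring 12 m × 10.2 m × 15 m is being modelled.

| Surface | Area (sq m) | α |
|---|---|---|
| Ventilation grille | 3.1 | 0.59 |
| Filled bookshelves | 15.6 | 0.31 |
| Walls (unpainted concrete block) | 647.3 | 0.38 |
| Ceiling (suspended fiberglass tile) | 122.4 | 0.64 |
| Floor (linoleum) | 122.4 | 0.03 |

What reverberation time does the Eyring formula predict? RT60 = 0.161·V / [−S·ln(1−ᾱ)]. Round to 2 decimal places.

S = Σ Sᵢ = 910.8 sq m.
Absorption A = 3.1·0.59 + 15.6·0.31 + 647.3·0.38 + 122.4·0.64 + 122.4·0.03 = 334.647 sabins.
Mean coefficient ᾱ = A/S = 0.3674.
Eyring denominator: −S ln(1−ᾱ) = 417.071.
V = 12 × 10.2 × 15 = 1836 m³.
T = 0.161·V/[−S·ln(1−ᾱ)] = 0.161·1836/417.071 = 0.71 s.

0.71 s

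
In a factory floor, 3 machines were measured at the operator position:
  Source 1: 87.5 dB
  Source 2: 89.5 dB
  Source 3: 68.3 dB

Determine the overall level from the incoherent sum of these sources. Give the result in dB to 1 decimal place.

Σ 10^(Lᵢ/10) = 1.46e+09.
Combined level = 10 log₁₀(1.46e+09) = 91.6 dB.

91.6 dB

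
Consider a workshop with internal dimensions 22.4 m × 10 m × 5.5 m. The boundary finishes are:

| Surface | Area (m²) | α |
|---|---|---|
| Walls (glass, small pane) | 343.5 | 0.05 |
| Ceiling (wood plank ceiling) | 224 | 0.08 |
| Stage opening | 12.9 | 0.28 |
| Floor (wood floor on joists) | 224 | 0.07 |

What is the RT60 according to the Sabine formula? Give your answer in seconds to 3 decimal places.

A = Σ Sᵢαᵢ = 343.5×0.05 + 224×0.08 + 12.9×0.28 + 224×0.07 = 54.387 sabins.
V = 22.4·10·5.5 = 1232 m³.
RT60 = 0.161 · V / A = 0.161 × 1232 / 54.387 = 3.647 s.

3.647 s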